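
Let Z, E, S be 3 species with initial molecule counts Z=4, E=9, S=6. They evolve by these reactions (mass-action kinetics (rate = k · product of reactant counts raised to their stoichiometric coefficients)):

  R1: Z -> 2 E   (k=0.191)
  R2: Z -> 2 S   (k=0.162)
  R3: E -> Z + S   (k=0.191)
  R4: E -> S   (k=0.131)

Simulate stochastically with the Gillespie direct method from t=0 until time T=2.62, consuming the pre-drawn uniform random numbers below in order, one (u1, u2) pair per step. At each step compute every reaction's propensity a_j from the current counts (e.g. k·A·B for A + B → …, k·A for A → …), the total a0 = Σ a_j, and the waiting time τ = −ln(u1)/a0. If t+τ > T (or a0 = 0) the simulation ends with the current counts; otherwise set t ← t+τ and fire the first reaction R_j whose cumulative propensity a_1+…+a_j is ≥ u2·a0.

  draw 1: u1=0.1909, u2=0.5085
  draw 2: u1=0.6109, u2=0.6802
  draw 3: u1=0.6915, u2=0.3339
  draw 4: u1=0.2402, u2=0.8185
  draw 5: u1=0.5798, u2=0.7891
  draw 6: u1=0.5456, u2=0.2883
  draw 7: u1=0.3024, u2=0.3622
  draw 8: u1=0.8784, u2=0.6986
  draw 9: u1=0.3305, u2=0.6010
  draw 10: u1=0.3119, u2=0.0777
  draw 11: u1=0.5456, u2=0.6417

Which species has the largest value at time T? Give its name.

Dominant species at T: S

t=0.000: Z=4 E=9 S=6
Draw 1: a1=0.764, a2=0.648, a3=1.719, a4=1.179, a0=4.310; τ=−ln(0.1909)/4.310=0.384 → t=0.384; u2·a0=0.5085·4.310=2.192; a1+a2=1.412 < 2.192 ≤ a1+…+a3=3.131 → R3 fires; Z=5 E=8 S=7
Draw 2: a1=0.955, a2=0.810, a3=1.528, a4=1.048, a0=4.341; τ=−ln(0.6109)/4.341=0.114 → t=0.498; u2·a0=0.6802·4.341=2.953; a1+a2=1.765 < 2.953 ≤ a1+…+a3=3.293 → R3 fires; Z=6 E=7 S=8
Draw 3: a1=1.146, a2=0.972, a3=1.337, a4=0.917, a0=4.372; τ=−ln(0.6915)/4.372=0.084 → t=0.582; u2·a0=0.3339·4.372=1.460; a1=1.146 < 1.460 ≤ a1+a2=2.118 → R2 fires; Z=5 E=7 S=10
Draw 4: a1=0.955, a2=0.810, a3=1.337, a4=0.917, a0=4.019; τ=−ln(0.2402)/4.019=0.355 → t=0.937; u2·a0=0.8185·4.019=3.290; a1+…+a3=3.102 < 3.290 ≤ a1+…+a4=4.019 → R4 fires; Z=5 E=6 S=11
Draw 5: a1=0.955, a2=0.810, a3=1.146, a4=0.786, a0=3.697; τ=−ln(0.5798)/3.697=0.147 → t=1.084; u2·a0=0.7891·3.697=2.917; a1+…+a3=2.911 < 2.917 ≤ a1+…+a4=3.697 → R4 fires; Z=5 E=5 S=12
Draw 6: a1=0.955, a2=0.810, a3=0.955, a4=0.655, a0=3.375; τ=−ln(0.5456)/3.375=0.180 → t=1.264; u2·a0=0.2883·3.375=0.973; a1=0.955 < 0.973 ≤ a1+a2=1.765 → R2 fires; Z=4 E=5 S=14
Draw 7: a1=0.764, a2=0.648, a3=0.955, a4=0.655, a0=3.022; τ=−ln(0.3024)/3.022=0.396 → t=1.660; u2·a0=0.3622·3.022=1.095; a1=0.764 < 1.095 ≤ a1+a2=1.412 → R2 fires; Z=3 E=5 S=16
Draw 8: a1=0.573, a2=0.486, a3=0.955, a4=0.655, a0=2.669; τ=−ln(0.8784)/2.669=0.049 → t=1.708; u2·a0=0.6986·2.669=1.865; a1+a2=1.059 < 1.865 ≤ a1+…+a3=2.014 → R3 fires; Z=4 E=4 S=17
Draw 9: a1=0.764, a2=0.648, a3=0.764, a4=0.524, a0=2.700; τ=−ln(0.3305)/2.700=0.410 → t=2.118; u2·a0=0.6010·2.700=1.623; a1+a2=1.412 < 1.623 ≤ a1+…+a3=2.176 → R3 fires; Z=5 E=3 S=18
Draw 10: a1=0.955, a2=0.810, a3=0.573, a4=0.393, a0=2.731; τ=−ln(0.3119)/2.731=0.427 → t=2.545; u2·a0=0.0777·2.731=0.212 ≤ a1=0.955 → R1 fires; Z=4 E=5 S=18
Draw 11: a1=0.764, a2=0.648, a3=0.955, a4=0.655, a0=3.022; τ=−ln(0.5456)/3.022=0.200 → t=2.745 > T=2.62: stop.
At T=2.62: Z=4 E=5 S=18; the largest is S.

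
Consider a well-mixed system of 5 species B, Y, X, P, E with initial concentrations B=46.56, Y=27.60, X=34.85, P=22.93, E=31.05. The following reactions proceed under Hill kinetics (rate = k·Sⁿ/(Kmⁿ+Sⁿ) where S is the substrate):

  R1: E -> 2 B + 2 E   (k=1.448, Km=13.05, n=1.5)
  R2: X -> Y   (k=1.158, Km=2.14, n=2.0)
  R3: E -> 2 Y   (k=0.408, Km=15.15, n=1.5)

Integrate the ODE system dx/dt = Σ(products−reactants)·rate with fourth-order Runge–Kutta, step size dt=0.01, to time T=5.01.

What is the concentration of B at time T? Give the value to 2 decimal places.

B at T = 58.19

RK4 with dt=0.01: 501 steps to T=5.01. Trajectory (selected grid times):
t=0.00: B=46.56 Y=27.60 X=34.85 P=22.93 E=31.05
t=0.56: B=47.84 Y=28.59 X=34.20 P=22.93 E=31.52
t=1.11: B=49.10 Y=29.56 X=33.57 P=22.93 E=31.98
t=1.67: B=50.39 Y=30.55 X=32.92 P=22.93 E=32.45
t=2.23: B=51.68 Y=31.54 X=32.28 P=22.93 E=32.93
t=2.78: B=52.96 Y=32.52 X=31.64 P=22.93 E=33.39
t=3.34: B=54.27 Y=33.52 X=31.00 P=22.93 E=33.87
t=3.90: B=55.58 Y=34.52 X=30.35 P=22.93 E=34.35
t=4.45: B=56.87 Y=35.50 X=29.72 P=22.93 E=34.82
t=5.01: B=58.19 Y=36.50 X=29.07 P=22.93 E=35.30
Read off B at T=5.01: 58.19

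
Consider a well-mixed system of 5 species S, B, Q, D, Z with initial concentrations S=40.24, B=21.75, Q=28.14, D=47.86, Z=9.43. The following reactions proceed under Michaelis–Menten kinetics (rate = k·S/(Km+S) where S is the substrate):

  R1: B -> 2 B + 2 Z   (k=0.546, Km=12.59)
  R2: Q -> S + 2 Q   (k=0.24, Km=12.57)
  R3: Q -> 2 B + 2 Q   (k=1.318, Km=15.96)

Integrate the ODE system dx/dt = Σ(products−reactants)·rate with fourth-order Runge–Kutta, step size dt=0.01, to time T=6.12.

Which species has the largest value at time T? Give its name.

RK4 with dt=0.01: 612 steps to T=6.12. Trajectory (selected grid times):
t=0.00: S=40.24 B=21.75 Q=28.14 D=47.86 Z=9.43
t=0.68: S=40.35 B=23.14 Q=28.83 D=47.86 Z=9.91
t=1.36: S=40.47 B=24.54 Q=29.52 D=47.86 Z=10.39
t=2.04: S=40.58 B=25.95 Q=30.22 D=47.86 Z=10.89
t=2.72: S=40.70 B=27.38 Q=30.92 D=47.86 Z=11.39
t=3.40: S=40.81 B=28.83 Q=31.63 D=47.86 Z=11.90
t=4.08: S=40.93 B=30.28 Q=32.35 D=47.86 Z=12.42
t=4.76: S=41.05 B=31.75 Q=33.07 D=47.86 Z=12.95
t=5.44: S=41.17 B=33.23 Q=33.79 D=47.86 Z=13.49
t=6.12: S=41.29 B=34.73 Q=34.52 D=47.86 Z=14.03
At T=6.12: S=41.29 B=34.73 Q=34.52 D=47.86 Z=14.03; the largest is D.

Dominant species at T: D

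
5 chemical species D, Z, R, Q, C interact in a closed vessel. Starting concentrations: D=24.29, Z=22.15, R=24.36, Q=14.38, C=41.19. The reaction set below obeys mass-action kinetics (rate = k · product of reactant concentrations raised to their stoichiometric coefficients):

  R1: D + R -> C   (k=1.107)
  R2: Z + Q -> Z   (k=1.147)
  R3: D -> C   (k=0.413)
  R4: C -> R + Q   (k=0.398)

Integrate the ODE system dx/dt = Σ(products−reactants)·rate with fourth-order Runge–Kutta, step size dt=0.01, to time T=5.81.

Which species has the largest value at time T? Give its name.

Dominant species at T: R

RK4 with dt=0.01: 581 steps to T=5.81. Trajectory (selected grid times):
t=0.00: D=24.29 Z=22.15 R=24.36 Q=14.38 C=41.19
t=0.65: D=0.01 Z=22.15 R=15.17 Q=0.81 C=51.10
t=1.29: D=0.00 Z=22.15 R=26.65 Q=0.63 C=39.62
t=1.94: D=0.00 Z=22.15 R=35.68 Q=0.49 C=30.59
t=2.58: D=0.00 Z=22.15 R=42.56 Q=0.38 C=23.71
t=3.23: D=0.00 Z=22.15 R=47.97 Q=0.29 C=18.31
t=3.87: D=0.00 Z=22.15 R=52.08 Q=0.23 C=14.19
t=4.52: D=0.00 Z=22.15 R=55.32 Q=0.17 C=10.95
t=5.16: D=0.00 Z=22.15 R=57.78 Q=0.14 C=8.49
t=5.81: D=0.00 Z=22.15 R=59.72 Q=0.10 C=6.56
At T=5.81: D=0.00 Z=22.15 R=59.72 Q=0.10 C=6.56; the largest is R.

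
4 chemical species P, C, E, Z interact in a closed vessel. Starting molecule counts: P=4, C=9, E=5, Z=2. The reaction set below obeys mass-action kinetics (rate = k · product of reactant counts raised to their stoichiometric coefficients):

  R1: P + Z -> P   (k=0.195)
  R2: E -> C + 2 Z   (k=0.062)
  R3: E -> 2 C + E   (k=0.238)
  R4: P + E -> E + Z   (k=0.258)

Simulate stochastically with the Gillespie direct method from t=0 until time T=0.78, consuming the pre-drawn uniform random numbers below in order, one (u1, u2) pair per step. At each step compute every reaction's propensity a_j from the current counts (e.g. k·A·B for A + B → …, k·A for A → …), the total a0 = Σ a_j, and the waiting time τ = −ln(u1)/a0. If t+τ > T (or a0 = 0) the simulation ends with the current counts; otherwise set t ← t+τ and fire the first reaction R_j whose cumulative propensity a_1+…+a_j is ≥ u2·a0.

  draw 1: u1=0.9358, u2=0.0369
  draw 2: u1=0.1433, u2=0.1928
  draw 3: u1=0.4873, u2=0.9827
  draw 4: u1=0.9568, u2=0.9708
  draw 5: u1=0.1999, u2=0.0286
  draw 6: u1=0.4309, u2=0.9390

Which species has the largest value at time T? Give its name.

t=0.000: P=4 C=9 E=5 Z=2
Draw 1: a1=1.560, a2=0.310, a3=1.190, a4=5.160, a0=8.220; τ=−ln(0.9358)/8.220=0.008 → t=0.008; u2·a0=0.0369·8.220=0.303 ≤ a1=1.560 → R1 fires; P=4 C=9 E=5 Z=1
Draw 2: a1=0.780, a2=0.310, a3=1.190, a4=5.160, a0=7.440; τ=−ln(0.1433)/7.440=0.261 → t=0.269; u2·a0=0.1928·7.440=1.434; a1+a2=1.090 < 1.434 ≤ a1+…+a3=2.280 → R3 fires; P=4 C=11 E=5 Z=1
Draw 3: a1=0.780, a2=0.310, a3=1.190, a4=5.160, a0=7.440; τ=−ln(0.4873)/7.440=0.097 → t=0.366; u2·a0=0.9827·7.440=7.311; a1+…+a3=2.280 < 7.311 ≤ a1+…+a4=7.440 → R4 fires; P=3 C=11 E=5 Z=2
Draw 4: a1=1.170, a2=0.310, a3=1.190, a4=3.870, a0=6.540; τ=−ln(0.9568)/6.540=0.007 → t=0.373; u2·a0=0.9708·6.540=6.349; a1+…+a3=2.670 < 6.349 ≤ a1+…+a4=6.540 → R4 fires; P=2 C=11 E=5 Z=3
Draw 5: a1=1.170, a2=0.310, a3=1.190, a4=2.580, a0=5.250; τ=−ln(0.1999)/5.250=0.307 → t=0.679; u2·a0=0.0286·5.250=0.150 ≤ a1=1.170 → R1 fires; P=2 C=11 E=5 Z=2
Draw 6: a1=0.780, a2=0.310, a3=1.190, a4=2.580, a0=4.860; τ=−ln(0.4309)/4.860=0.173 → t=0.852 > T=0.78: stop.
At T=0.78: P=2 C=11 E=5 Z=2; the largest is C.

Dominant species at T: C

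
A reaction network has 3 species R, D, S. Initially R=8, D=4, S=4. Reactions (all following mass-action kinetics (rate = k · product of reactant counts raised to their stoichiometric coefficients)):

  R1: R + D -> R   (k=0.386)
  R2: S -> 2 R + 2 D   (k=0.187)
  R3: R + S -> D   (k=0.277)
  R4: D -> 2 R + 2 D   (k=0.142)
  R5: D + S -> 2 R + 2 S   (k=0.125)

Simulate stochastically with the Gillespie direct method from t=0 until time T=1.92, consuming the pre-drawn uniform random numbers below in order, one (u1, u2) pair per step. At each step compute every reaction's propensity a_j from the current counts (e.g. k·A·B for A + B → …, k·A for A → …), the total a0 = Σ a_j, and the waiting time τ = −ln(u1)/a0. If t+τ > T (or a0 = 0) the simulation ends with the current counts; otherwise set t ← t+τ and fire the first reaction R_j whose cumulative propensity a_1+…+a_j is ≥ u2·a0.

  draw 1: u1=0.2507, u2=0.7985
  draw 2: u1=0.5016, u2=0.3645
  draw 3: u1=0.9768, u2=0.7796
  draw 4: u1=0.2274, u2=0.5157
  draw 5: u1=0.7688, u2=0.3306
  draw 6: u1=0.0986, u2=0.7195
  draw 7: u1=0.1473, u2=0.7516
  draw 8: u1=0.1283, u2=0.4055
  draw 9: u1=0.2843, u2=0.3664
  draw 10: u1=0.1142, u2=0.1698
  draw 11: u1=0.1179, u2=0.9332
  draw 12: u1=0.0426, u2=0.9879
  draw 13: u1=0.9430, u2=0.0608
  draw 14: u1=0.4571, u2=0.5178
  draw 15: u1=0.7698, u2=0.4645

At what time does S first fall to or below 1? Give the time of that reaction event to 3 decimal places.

t=0.000: R=8 D=4 S=4
Draw 1: a1=12.352, a2=0.748, a3=8.864, a4=0.568, a5=2.000, a0=24.532; τ=−ln(0.2507)/24.532=0.056 → t=0.056; u2·a0=0.7985·24.532=19.589; a1+a2=13.100 < 19.589 ≤ a1+…+a3=21.964 → R3 fires; R=7 D=5 S=3
Draw 2: a1=13.510, a2=0.561, a3=5.817, a4=0.710, a5=1.875, a0=22.473; τ=−ln(0.5016)/22.473=0.031 → t=0.087; u2·a0=0.3645·22.473=8.191 ≤ a1=13.510 → R1 fires; R=7 D=4 S=3
Draw 3: a1=10.808, a2=0.561, a3=5.817, a4=0.568, a5=1.500, a0=19.254; τ=−ln(0.9768)/19.254=0.001 → t=0.088; u2·a0=0.7796·19.254=15.010; a1+a2=11.369 < 15.010 ≤ a1+…+a3=17.186 → R3 fires; R=6 D=5 S=2
Draw 4: a1=11.580, a2=0.374, a3=3.324, a4=0.710, a5=1.250, a0=17.238; τ=−ln(0.2274)/17.238=0.086 → t=0.174; u2·a0=0.5157·17.238=8.890 ≤ a1=11.580 → R1 fires; R=6 D=4 S=2
Draw 5: a1=9.264, a2=0.374, a3=3.324, a4=0.568, a5=1.000, a0=14.530; τ=−ln(0.7688)/14.530=0.018 → t=0.192; u2·a0=0.3306·14.530=4.804 ≤ a1=9.264 → R1 fires; R=6 D=3 S=2
Draw 6: a1=6.948, a2=0.374, a3=3.324, a4=0.426, a5=0.750, a0=11.822; τ=−ln(0.0986)/11.822=0.196 → t=0.388; u2·a0=0.7195·11.822=8.506; a1+a2=7.322 < 8.506 ≤ a1+…+a3=10.646 → R3 fires; R=5 D=4 S=1
Draw 7: a1=7.720, a2=0.187, a3=1.385, a4=0.568, a5=0.500, a0=10.360; τ=−ln(0.1473)/10.360=0.185 → t=0.573; u2·a0=0.7516·10.360=7.787; a1=7.720 < 7.787 ≤ a1+a2=7.907 → R2 fires; R=7 D=6 S=0
Draw 8: a1=16.212, a2=0.000, a3=0.000, a4=0.852, a5=0.000, a0=17.064; τ=−ln(0.1283)/17.064=0.120 → t=0.693; u2·a0=0.4055·17.064=6.919 ≤ a1=16.212 → R1 fires; R=7 D=5 S=0
Draw 9: a1=13.510, a2=0.000, a3=0.000, a4=0.710, a5=0.000, a0=14.220; τ=−ln(0.2843)/14.220=0.088 → t=0.782; u2·a0=0.3664·14.220=5.210 ≤ a1=13.510 → R1 fires; R=7 D=4 S=0
Draw 10: a1=10.808, a2=0.000, a3=0.000, a4=0.568, a5=0.000, a0=11.376; τ=−ln(0.1142)/11.376=0.191 → t=0.973; u2·a0=0.1698·11.376=1.932 ≤ a1=10.808 → R1 fires; R=7 D=3 S=0
Draw 11: a1=8.106, a2=0.000, a3=0.000, a4=0.426, a5=0.000, a0=8.532; τ=−ln(0.1179)/8.532=0.251 → t=1.223; u2·a0=0.9332·8.532=7.962 ≤ a1=8.106 → R1 fires; R=7 D=2 S=0
Draw 12: a1=5.404, a2=0.000, a3=0.000, a4=0.284, a5=0.000, a0=5.688; τ=−ln(0.0426)/5.688=0.555 → t=1.778; u2·a0=0.9879·5.688=5.619; a1+…+a3=5.404 < 5.619 ≤ a1+…+a4=5.688 → R4 fires; R=9 D=3 S=0
Draw 13: a1=10.422, a2=0.000, a3=0.000, a4=0.426, a5=0.000, a0=10.848; τ=−ln(0.9430)/10.848=0.005 → t=1.784; u2·a0=0.0608·10.848=0.660 ≤ a1=10.422 → R1 fires; R=9 D=2 S=0
Draw 14: a1=6.948, a2=0.000, a3=0.000, a4=0.284, a5=0.000, a0=7.232; τ=−ln(0.4571)/7.232=0.108 → t=1.892; u2·a0=0.5178·7.232=3.745 ≤ a1=6.948 → R1 fires; R=9 D=1 S=0
Draw 15: a1=3.474, a2=0.000, a3=0.000, a4=0.142, a5=0.000, a0=3.616; τ=−ln(0.7698)/3.616=0.072 → t=1.964 > T=1.92: stop.
S first becomes ≤ 1 when it reaches 1 at the event at t=0.388.

Threshold first reached at t = 0.388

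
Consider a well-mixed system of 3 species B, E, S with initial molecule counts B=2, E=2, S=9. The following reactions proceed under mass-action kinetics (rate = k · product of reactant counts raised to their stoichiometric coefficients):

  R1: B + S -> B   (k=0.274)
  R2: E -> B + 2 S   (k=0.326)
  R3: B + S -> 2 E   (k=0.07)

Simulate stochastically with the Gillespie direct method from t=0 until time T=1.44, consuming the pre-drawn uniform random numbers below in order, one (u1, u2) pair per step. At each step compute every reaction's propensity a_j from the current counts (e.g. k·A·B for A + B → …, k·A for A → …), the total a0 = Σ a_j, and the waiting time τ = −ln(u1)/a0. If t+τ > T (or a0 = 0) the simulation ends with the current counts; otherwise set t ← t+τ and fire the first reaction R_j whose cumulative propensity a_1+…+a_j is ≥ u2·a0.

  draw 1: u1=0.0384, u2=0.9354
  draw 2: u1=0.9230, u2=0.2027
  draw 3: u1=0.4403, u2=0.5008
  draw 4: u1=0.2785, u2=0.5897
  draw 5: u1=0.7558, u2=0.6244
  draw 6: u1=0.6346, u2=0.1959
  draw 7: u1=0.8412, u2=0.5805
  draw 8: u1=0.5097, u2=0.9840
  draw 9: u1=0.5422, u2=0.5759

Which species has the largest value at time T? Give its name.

Dominant species at T: E

t=0.000: B=2 E=2 S=9
Draw 1: a1=4.932, a2=0.652, a3=1.260, a0=6.844; τ=−ln(0.0384)/6.844=0.476 → t=0.476; u2·a0=0.9354·6.844=6.402; a1+a2=5.584 < 6.402 ≤ a1+…+a3=6.844 → R3 fires; B=1 E=4 S=8
Draw 2: a1=2.192, a2=1.304, a3=0.560, a0=4.056; τ=−ln(0.9230)/4.056=0.020 → t=0.496; u2·a0=0.2027·4.056=0.822 ≤ a1=2.192 → R1 fires; B=1 E=4 S=7
Draw 3: a1=1.918, a2=1.304, a3=0.490, a0=3.712; τ=−ln(0.4403)/3.712=0.221 → t=0.717; u2·a0=0.5008·3.712=1.859 ≤ a1=1.918 → R1 fires; B=1 E=4 S=6
Draw 4: a1=1.644, a2=1.304, a3=0.420, a0=3.368; τ=−ln(0.2785)/3.368=0.380 → t=1.097; u2·a0=0.5897·3.368=1.986; a1=1.644 < 1.986 ≤ a1+a2=2.948 → R2 fires; B=2 E=3 S=8
Draw 5: a1=4.384, a2=0.978, a3=1.120, a0=6.482; τ=−ln(0.7558)/6.482=0.043 → t=1.140; u2·a0=0.6244·6.482=4.047 ≤ a1=4.384 → R1 fires; B=2 E=3 S=7
Draw 6: a1=3.836, a2=0.978, a3=0.980, a0=5.794; τ=−ln(0.6346)/5.794=0.078 → t=1.218; u2·a0=0.1959·5.794=1.135 ≤ a1=3.836 → R1 fires; B=2 E=3 S=6
Draw 7: a1=3.288, a2=0.978, a3=0.840, a0=5.106; τ=−ln(0.8412)/5.106=0.034 → t=1.252; u2·a0=0.5805·5.106=2.964 ≤ a1=3.288 → R1 fires; B=2 E=3 S=5
Draw 8: a1=2.740, a2=0.978, a3=0.700, a0=4.418; τ=−ln(0.5097)/4.418=0.153 → t=1.405; u2·a0=0.9840·4.418=4.347; a1+a2=3.718 < 4.347 ≤ a1+…+a3=4.418 → R3 fires; B=1 E=5 S=4
Draw 9: a1=1.096, a2=1.630, a3=0.280, a0=3.006; τ=−ln(0.5422)/3.006=0.204 → t=1.608 > T=1.44: stop.
At T=1.44: B=1 E=5 S=4; the largest is E.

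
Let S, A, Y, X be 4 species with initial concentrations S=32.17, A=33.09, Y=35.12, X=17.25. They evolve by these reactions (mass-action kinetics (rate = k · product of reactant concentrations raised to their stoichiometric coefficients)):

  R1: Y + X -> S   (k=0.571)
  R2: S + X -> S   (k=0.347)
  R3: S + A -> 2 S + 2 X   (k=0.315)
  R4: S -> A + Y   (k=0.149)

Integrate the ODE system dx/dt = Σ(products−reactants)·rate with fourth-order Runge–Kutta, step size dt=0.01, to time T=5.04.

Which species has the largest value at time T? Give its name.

Dominant species at T: S

RK4 with dt=0.01: 504 steps to T=5.04. Trajectory (selected grid times):
t=0.00: S=32.17 A=33.09 Y=35.12 X=17.25
t=0.56: S=93.82 A=0.47 Y=13.32 X=0.70
t=1.12: S=97.21 A=0.47 Y=17.90 X=0.66
t=1.68: S=101.34 A=0.47 Y=22.05 X=0.63
t=2.24: S=106.12 A=0.47 Y=25.92 X=0.61
t=2.80: S=111.49 A=0.47 Y=29.62 X=0.60
t=3.36: S=117.44 A=0.47 Y=33.22 X=0.59
t=3.92: S=123.95 A=0.47 Y=36.78 X=0.58
t=4.48: S=131.02 A=0.47 Y=40.34 X=0.57
t=5.04: S=138.66 A=0.47 Y=43.95 X=0.56
At T=5.04: S=138.66 A=0.47 Y=43.95 X=0.56; the largest is S.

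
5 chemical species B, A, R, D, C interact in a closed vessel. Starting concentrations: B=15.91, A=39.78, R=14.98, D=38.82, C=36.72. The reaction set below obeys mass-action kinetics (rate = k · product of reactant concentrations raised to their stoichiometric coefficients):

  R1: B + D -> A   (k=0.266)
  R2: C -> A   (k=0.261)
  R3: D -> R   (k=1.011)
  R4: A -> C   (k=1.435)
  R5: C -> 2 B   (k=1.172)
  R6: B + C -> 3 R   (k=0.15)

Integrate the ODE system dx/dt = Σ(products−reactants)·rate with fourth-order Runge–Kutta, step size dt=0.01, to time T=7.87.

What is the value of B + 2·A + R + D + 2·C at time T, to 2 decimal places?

Check how each reaction changes W = B + 2·A + R + D + 2·C (weight of products minus weight of reactants):
R1: B + D -> A: (2·1) − (1·1 + 1·1) = 2 − 2 = 0
R2: C -> A: (2·1) − (2·1) = 2 − 2 = 0
R3: D -> R: (1·1) − (1·1) = 1 − 1 = 0
R4: A -> C: (2·1) − (2·1) = 2 − 2 = 0
R5: C -> 2 B: (1·2) − (2·1) = 2 − 2 = 0
R6: B + C -> 3 R: (1·3) − (1·1 + 2·1) = 3 − 3 = 0
Every reaction leaves W unchanged, so W is conserved and no simulation is needed: W(T) = W(0) = 15.91 + 2·39.78 + 14.98 + 38.82 + 2·36.72 = 222.71

Value at T = 222.71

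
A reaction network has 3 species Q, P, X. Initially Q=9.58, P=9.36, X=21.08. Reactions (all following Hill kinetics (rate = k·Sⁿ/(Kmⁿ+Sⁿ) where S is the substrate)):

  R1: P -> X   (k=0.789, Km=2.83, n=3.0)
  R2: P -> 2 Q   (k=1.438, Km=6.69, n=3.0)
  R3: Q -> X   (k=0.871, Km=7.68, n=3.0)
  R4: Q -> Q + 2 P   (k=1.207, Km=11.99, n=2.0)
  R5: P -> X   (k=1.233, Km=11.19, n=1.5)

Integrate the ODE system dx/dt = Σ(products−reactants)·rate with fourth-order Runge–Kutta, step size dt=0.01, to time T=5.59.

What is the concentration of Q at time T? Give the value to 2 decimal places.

RK4 with dt=0.01: 559 steps to T=5.59. Trajectory (selected grid times):
t=0.00: Q=9.58 P=9.36 X=21.08
t=0.62: Q=10.46 P=8.56 X=22.25
t=1.24: Q=11.22 P=7.89 X=23.41
t=1.86: Q=11.86 P=7.34 X=24.57
t=2.48: Q=12.41 P=6.89 X=25.71
t=3.11: Q=12.87 P=6.53 X=26.87
t=3.73: Q=13.25 P=6.25 X=28.00
t=4.35: Q=13.57 P=6.03 X=29.12
t=4.97: Q=13.84 P=5.85 X=30.23
t=5.59: Q=14.08 P=5.72 X=31.34
Read off Q at T=5.59: 14.08

Q at T = 14.08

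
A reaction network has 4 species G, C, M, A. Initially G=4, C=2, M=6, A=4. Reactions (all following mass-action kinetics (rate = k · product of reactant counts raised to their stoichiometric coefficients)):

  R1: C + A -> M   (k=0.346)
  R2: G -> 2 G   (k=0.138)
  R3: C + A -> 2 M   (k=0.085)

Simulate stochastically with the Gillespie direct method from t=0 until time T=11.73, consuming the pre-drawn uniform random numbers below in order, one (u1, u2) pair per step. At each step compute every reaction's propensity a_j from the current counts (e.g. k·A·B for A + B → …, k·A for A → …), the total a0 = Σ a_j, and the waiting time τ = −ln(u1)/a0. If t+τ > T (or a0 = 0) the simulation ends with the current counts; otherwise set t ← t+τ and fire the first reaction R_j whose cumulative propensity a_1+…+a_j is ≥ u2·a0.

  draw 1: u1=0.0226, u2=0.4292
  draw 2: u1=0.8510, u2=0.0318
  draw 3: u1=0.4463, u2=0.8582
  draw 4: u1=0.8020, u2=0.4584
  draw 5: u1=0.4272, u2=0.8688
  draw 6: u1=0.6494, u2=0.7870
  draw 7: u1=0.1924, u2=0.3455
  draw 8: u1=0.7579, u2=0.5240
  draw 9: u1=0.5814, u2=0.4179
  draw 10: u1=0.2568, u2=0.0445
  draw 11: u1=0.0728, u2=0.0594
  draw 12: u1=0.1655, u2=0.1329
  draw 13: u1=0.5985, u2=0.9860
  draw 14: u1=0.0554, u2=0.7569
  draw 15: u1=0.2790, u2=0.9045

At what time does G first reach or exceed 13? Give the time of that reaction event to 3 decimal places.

t=0.000: G=4 C=2 M=6 A=4
Draw 1: a1=2.768, a2=0.552, a3=0.680, a0=4.000; τ=−ln(0.0226)/4.000=0.947 → t=0.947; u2·a0=0.4292·4.000=1.717 ≤ a1=2.768 → R1 fires; G=4 C=1 M=7 A=3
Draw 2: a1=1.038, a2=0.552, a3=0.255, a0=1.845; τ=−ln(0.8510)/1.845=0.087 → t=1.035; u2·a0=0.0318·1.845=0.059 ≤ a1=1.038 → R1 fires; G=4 C=0 M=8 A=2
Draw 3: a1=0.000, a2=0.552, a3=0.000, a0=0.552; τ=−ln(0.4463)/0.552=1.462 → t=2.496; u2·a0=0.8582·0.552=0.474; a1=0.000 < 0.474 ≤ a1+a2=0.552 → R2 fires; G=5 C=0 M=8 A=2
Draw 4: a1=0.000, a2=0.690, a3=0.000, a0=0.690; τ=−ln(0.8020)/0.690=0.320 → t=2.816; u2·a0=0.4584·0.690=0.316; a1=0.000 < 0.316 ≤ a1+a2=0.690 → R2 fires; G=6 C=0 M=8 A=2
Draw 5: a1=0.000, a2=0.828, a3=0.000, a0=0.828; τ=−ln(0.4272)/0.828=1.027 → t=3.843; u2·a0=0.8688·0.828=0.719; a1=0.000 < 0.719 ≤ a1+a2=0.828 → R2 fires; G=7 C=0 M=8 A=2
Draw 6: a1=0.000, a2=0.966, a3=0.000, a0=0.966; τ=−ln(0.6494)/0.966=0.447 → t=4.290; u2·a0=0.7870·0.966=0.760; a1=0.000 < 0.760 ≤ a1+a2=0.966 → R2 fires; G=8 C=0 M=8 A=2
Draw 7: a1=0.000, a2=1.104, a3=0.000, a0=1.104; τ=−ln(0.1924)/1.104=1.493 → t=5.783; u2·a0=0.3455·1.104=0.381; a1=0.000 < 0.381 ≤ a1+a2=1.104 → R2 fires; G=9 C=0 M=8 A=2
Draw 8: a1=0.000, a2=1.242, a3=0.000, a0=1.242; τ=−ln(0.7579)/1.242=0.223 → t=6.006; u2·a0=0.5240·1.242=0.651; a1=0.000 < 0.651 ≤ a1+a2=1.242 → R2 fires; G=10 C=0 M=8 A=2
Draw 9: a1=0.000, a2=1.380, a3=0.000, a0=1.380; τ=−ln(0.5814)/1.380=0.393 → t=6.399; u2·a0=0.4179·1.380=0.577; a1=0.000 < 0.577 ≤ a1+a2=1.380 → R2 fires; G=11 C=0 M=8 A=2
Draw 10: a1=0.000, a2=1.518, a3=0.000, a0=1.518; τ=−ln(0.2568)/1.518=0.896 → t=7.295; u2·a0=0.0445·1.518=0.068; a1=0.000 < 0.068 ≤ a1+a2=1.518 → R2 fires; G=12 C=0 M=8 A=2
Draw 11: a1=0.000, a2=1.656, a3=0.000, a0=1.656; τ=−ln(0.0728)/1.656=1.582 → t=8.877; u2·a0=0.0594·1.656=0.098; a1=0.000 < 0.098 ≤ a1+a2=1.656 → R2 fires; G=13 C=0 M=8 A=2
Draw 12: a1=0.000, a2=1.794, a3=0.000, a0=1.794; τ=−ln(0.1655)/1.794=1.003 → t=9.880; u2·a0=0.1329·1.794=0.238; a1=0.000 < 0.238 ≤ a1+a2=1.794 → R2 fires; G=14 C=0 M=8 A=2
Draw 13: a1=0.000, a2=1.932, a3=0.000, a0=1.932; τ=−ln(0.5985)/1.932=0.266 → t=10.145; u2·a0=0.9860·1.932=1.905; a1=0.000 < 1.905 ≤ a1+a2=1.932 → R2 fires; G=15 C=0 M=8 A=2
Draw 14: a1=0.000, a2=2.070, a3=0.000, a0=2.070; τ=−ln(0.0554)/2.070=1.398 → t=11.543; u2·a0=0.7569·2.070=1.567; a1=0.000 < 1.567 ≤ a1+a2=2.070 → R2 fires; G=16 C=0 M=8 A=2
Draw 15: a1=0.000, a2=2.208, a3=0.000, a0=2.208; τ=−ln(0.2790)/2.208=0.578 → t=12.121 > T=11.73: stop.
G first becomes ≥ 13 when it reaches 13 at the event at t=8.877.

Threshold first reached at t = 8.877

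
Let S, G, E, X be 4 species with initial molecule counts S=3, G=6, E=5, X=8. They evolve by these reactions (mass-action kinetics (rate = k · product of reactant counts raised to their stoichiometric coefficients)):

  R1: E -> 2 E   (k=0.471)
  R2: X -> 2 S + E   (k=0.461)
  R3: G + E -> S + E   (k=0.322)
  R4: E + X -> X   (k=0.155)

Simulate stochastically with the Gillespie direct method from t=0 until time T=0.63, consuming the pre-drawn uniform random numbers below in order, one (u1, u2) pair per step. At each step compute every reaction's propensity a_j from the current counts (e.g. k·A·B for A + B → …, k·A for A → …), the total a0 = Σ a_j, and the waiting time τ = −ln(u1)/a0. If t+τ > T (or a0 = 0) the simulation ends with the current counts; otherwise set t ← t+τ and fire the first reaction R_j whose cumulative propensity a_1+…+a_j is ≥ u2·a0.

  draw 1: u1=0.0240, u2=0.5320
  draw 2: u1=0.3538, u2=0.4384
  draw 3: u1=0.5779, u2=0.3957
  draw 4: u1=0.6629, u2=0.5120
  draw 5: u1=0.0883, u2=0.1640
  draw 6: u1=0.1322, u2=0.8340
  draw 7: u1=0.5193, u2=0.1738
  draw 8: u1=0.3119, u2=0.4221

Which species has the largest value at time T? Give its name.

Dominant species at T: S

t=0.000: S=3 G=6 E=5 X=8
Draw 1: a1=2.355, a2=3.688, a3=9.660, a4=6.200, a0=21.903; τ=−ln(0.0240)/21.903=0.170 → t=0.170; u2·a0=0.5320·21.903=11.652; a1+a2=6.043 < 11.652 ≤ a1+…+a3=15.703 → R3 fires; S=4 G=5 E=5 X=8
Draw 2: a1=2.355, a2=3.688, a3=8.050, a4=6.200, a0=20.293; τ=−ln(0.3538)/20.293=0.051 → t=0.221; u2·a0=0.4384·20.293=8.896; a1+a2=6.043 < 8.896 ≤ a1+…+a3=14.093 → R3 fires; S=5 G=4 E=5 X=8
Draw 3: a1=2.355, a2=3.688, a3=6.440, a4=6.200, a0=18.683; τ=−ln(0.5779)/18.683=0.029 → t=0.251; u2·a0=0.3957·18.683=7.393; a1+a2=6.043 < 7.393 ≤ a1+…+a3=12.483 → R3 fires; S=6 G=3 E=5 X=8
Draw 4: a1=2.355, a2=3.688, a3=4.830, a4=6.200, a0=17.073; τ=−ln(0.6629)/17.073=0.024 → t=0.275; u2·a0=0.5120·17.073=8.741; a1+a2=6.043 < 8.741 ≤ a1+…+a3=10.873 → R3 fires; S=7 G=2 E=5 X=8
Draw 5: a1=2.355, a2=3.688, a3=3.220, a4=6.200, a0=15.463; τ=−ln(0.0883)/15.463=0.157 → t=0.432; u2·a0=0.1640·15.463=2.536; a1=2.355 < 2.536 ≤ a1+a2=6.043 → R2 fires; S=9 G=2 E=6 X=7
Draw 6: a1=2.826, a2=3.227, a3=3.864, a4=6.510, a0=16.427; τ=−ln(0.1322)/16.427=0.123 → t=0.555; u2·a0=0.8340·16.427=13.700; a1+…+a3=9.917 < 13.700 ≤ a1+…+a4=16.427 → R4 fires; S=9 G=2 E=5 X=7
Draw 7: a1=2.355, a2=3.227, a3=3.220, a4=5.425, a0=14.227; τ=−ln(0.5193)/14.227=0.046 → t=0.601; u2·a0=0.1738·14.227=2.473; a1=2.355 < 2.473 ≤ a1+a2=5.582 → R2 fires; S=11 G=2 E=6 X=6
Draw 8: a1=2.826, a2=2.766, a3=3.864, a4=5.580, a0=15.036; τ=−ln(0.3119)/15.036=0.077 → t=0.679 > T=0.63: stop.
At T=0.63: S=11 G=2 E=6 X=6; the largest is S.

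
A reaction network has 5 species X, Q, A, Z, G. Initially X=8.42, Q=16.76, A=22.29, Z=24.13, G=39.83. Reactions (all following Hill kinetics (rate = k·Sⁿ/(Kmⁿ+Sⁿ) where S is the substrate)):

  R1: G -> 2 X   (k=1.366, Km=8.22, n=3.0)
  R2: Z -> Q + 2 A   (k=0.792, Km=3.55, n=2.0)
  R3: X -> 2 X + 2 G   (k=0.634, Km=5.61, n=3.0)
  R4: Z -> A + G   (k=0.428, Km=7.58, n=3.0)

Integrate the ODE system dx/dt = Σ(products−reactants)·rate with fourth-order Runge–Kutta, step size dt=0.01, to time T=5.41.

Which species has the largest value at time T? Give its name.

RK4 with dt=0.01: 541 steps to T=5.41. Trajectory (selected grid times):
t=0.00: X=8.42 Q=16.76 A=22.29 Z=24.13 G=39.83
t=0.60: X=10.36 Q=17.22 A=23.47 Z=23.42 G=39.89
t=1.20: X=12.32 Q=17.69 A=24.64 Z=22.70 G=40.00
t=1.80: X=14.30 Q=18.15 A=25.82 Z=21.99 G=40.15
t=2.40: X=16.29 Q=18.62 A=26.99 Z=21.28 G=40.30
t=3.01: X=18.31 Q=19.08 A=28.18 Z=20.57 G=40.48
t=3.61: X=20.31 Q=19.55 A=29.34 Z=19.86 G=40.65
t=4.21: X=22.31 Q=20.01 A=30.51 Z=19.16 G=40.83
t=4.81: X=24.31 Q=20.46 A=31.67 Z=18.46 G=41.00
t=5.41: X=26.31 Q=20.92 A=32.82 Z=17.76 G=41.18
At T=5.41: X=26.31 Q=20.92 A=32.82 Z=17.76 G=41.18; the largest is G.

Dominant species at T: G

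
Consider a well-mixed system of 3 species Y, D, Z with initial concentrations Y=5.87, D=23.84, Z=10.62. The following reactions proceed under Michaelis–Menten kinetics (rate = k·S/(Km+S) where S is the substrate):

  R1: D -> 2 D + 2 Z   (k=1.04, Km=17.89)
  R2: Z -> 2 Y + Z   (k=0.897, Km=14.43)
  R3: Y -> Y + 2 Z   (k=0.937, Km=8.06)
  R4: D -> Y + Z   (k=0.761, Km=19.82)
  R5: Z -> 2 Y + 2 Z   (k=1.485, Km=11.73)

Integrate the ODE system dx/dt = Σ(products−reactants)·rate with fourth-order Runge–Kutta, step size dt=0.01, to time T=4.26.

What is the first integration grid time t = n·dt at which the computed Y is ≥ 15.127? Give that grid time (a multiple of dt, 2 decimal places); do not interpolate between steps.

RK4 with dt=0.01: 426 steps to T=4.26. Trajectory (selected grid times):
t=0.00: Y=5.87 D=23.84 Z=10.62
t=0.47: Y=7.12 D=23.92 Z=12.11
t=0.95: Y=8.48 D=24.01 Z=13.70
t=1.42: Y=9.87 D=24.09 Z=15.31
t=1.89: Y=11.32 D=24.18 Z=16.97
t=2.37: Y=12.85 D=24.26 Z=18.71
t=2.84: Y=14.41 D=24.35 Z=20.46
t=3.05: Y=15.12 D=24.39 Z=21.26
t=3.06: Y=15.15 D=24.39 Z=21.30
t=3.31: Y=16.01 D=24.43 Z=22.25
t=3.79: Y=17.69 D=24.52 Z=24.11
t=4.26: Y=19.37 D=24.61 Z=25.96
Y(3.05)=15.117 < 15.127 but Y(3.06)=15.151 ≥ 15.127, so the first grid time is t=3.06.

Threshold first reached at t = 3.06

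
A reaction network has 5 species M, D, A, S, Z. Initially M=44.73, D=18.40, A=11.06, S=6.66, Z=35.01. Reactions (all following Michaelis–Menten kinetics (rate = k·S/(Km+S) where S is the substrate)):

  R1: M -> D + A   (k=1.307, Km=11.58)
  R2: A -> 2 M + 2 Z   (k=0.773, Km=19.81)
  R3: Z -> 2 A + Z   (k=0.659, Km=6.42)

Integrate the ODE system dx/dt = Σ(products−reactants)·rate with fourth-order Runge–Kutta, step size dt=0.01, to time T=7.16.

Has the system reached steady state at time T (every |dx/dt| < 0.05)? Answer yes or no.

RK4 with dt=0.01: 716 steps to T=7.16. Trajectory (selected grid times):
t=0.00: M=44.73 D=18.40 A=11.06 S=6.66 Z=35.01
t=0.80: M=44.36 D=19.23 A=12.55 S=6.66 Z=35.47
t=1.59: M=44.03 D=20.05 A=14.01 S=6.66 Z=35.96
t=2.39: M=43.73 D=20.88 A=15.47 S=6.66 Z=36.49
t=3.18: M=43.47 D=21.69 A=16.89 S=6.66 Z=37.04
t=3.98: M=43.22 D=22.52 A=18.33 S=6.66 Z=37.62
t=4.77: M=43.01 D=23.33 A=19.73 S=6.66 Z=38.22
t=5.57: M=42.81 D=24.15 A=21.15 S=6.66 Z=38.85
t=6.36: M=42.64 D=24.97 A=22.53 S=6.66 Z=39.49
t=7.16: M=42.49 D=25.79 A=23.93 S=6.66 Z=40.15
Rates at T: R1=1.0271, R2=0.4229, R3=0.5682
dx/dt at T (Σ net stoichiometry × rate): M=-0.1813, D=+1.0271, A=+1.7405, S=+0.0000, Z=+0.8458
Largest |dx/dt| is |+1.7405| (A) ≥ 0.05 → not steady.

Steady state at T: no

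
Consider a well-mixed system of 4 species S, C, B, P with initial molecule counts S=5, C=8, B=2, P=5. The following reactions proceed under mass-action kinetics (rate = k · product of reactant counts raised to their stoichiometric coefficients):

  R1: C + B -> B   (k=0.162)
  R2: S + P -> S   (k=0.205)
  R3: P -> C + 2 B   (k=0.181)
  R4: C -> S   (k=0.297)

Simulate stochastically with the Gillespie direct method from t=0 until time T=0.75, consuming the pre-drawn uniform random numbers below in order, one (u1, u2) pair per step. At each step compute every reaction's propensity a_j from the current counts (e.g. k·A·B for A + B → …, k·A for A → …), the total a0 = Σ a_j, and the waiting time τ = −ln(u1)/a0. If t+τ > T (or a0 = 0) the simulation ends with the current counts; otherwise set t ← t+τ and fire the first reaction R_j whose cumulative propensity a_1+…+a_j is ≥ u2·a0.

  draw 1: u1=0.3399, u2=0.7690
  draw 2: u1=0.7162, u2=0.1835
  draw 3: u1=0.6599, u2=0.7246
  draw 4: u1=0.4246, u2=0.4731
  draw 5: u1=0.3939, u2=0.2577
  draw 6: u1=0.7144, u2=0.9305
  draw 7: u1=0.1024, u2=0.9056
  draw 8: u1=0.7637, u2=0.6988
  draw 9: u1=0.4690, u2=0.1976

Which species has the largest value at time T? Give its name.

Dominant species at T: S

t=0.000: S=5 C=8 B=2 P=5
Draw 1: a1=2.592, a2=5.125, a3=0.905, a4=2.376, a0=10.998; τ=−ln(0.3399)/10.998=0.098 → t=0.098; u2·a0=0.7690·10.998=8.457; a1+a2=7.717 < 8.457 ≤ a1+…+a3=8.622 → R3 fires; S=5 C=9 B=4 P=4
Draw 2: a1=5.832, a2=4.100, a3=0.724, a4=2.673, a0=13.329; τ=−ln(0.7162)/13.329=0.025 → t=0.123; u2·a0=0.1835·13.329=2.446 ≤ a1=5.832 → R1 fires; S=5 C=8 B=4 P=4
Draw 3: a1=5.184, a2=4.100, a3=0.724, a4=2.376, a0=12.384; τ=−ln(0.6599)/12.384=0.034 → t=0.157; u2·a0=0.7246·12.384=8.973; a1=5.184 < 8.973 ≤ a1+a2=9.284 → R2 fires; S=5 C=8 B=4 P=3
Draw 4: a1=5.184, a2=3.075, a3=0.543, a4=2.376, a0=11.178; τ=−ln(0.4246)/11.178=0.077 → t=0.233; u2·a0=0.4731·11.178=5.288; a1=5.184 < 5.288 ≤ a1+a2=8.259 → R2 fires; S=5 C=8 B=4 P=2
Draw 5: a1=5.184, a2=2.050, a3=0.362, a4=2.376, a0=9.972; τ=−ln(0.3939)/9.972=0.093 → t=0.327; u2·a0=0.2577·9.972=2.570 ≤ a1=5.184 → R1 fires; S=5 C=7 B=4 P=2
Draw 6: a1=4.536, a2=2.050, a3=0.362, a4=2.079, a0=9.027; τ=−ln(0.7144)/9.027=0.037 → t=0.364; u2·a0=0.9305·9.027=8.400; a1+…+a3=6.948 < 8.400 ≤ a1+…+a4=9.027 → R4 fires; S=6 C=6 B=4 P=2
Draw 7: a1=3.888, a2=2.460, a3=0.362, a4=1.782, a0=8.492; τ=−ln(0.1024)/8.492=0.268 → t=0.632; u2·a0=0.9056·8.492=7.690; a1+…+a3=6.710 < 7.690 ≤ a1+…+a4=8.492 → R4 fires; S=7 C=5 B=4 P=2
Draw 8: a1=3.240, a2=2.870, a3=0.362, a4=1.485, a0=7.957; τ=−ln(0.7637)/7.957=0.034 → t=0.666; u2·a0=0.6988·7.957=5.560; a1=3.240 < 5.560 ≤ a1+a2=6.110 → R2 fires; S=7 C=5 B=4 P=1
Draw 9: a1=3.240, a2=1.435, a3=0.181, a4=1.485, a0=6.341; τ=−ln(0.4690)/6.341=0.119 → t=0.786 > T=0.75: stop.
At T=0.75: S=7 C=5 B=4 P=1; the largest is S.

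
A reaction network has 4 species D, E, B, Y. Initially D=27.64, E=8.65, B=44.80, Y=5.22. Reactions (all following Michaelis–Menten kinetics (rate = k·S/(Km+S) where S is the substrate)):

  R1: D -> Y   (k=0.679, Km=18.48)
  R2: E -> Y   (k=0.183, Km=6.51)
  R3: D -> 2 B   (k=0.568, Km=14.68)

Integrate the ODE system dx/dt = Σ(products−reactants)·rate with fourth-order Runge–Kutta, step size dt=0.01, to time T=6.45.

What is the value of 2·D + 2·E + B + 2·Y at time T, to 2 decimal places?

Value at T = 127.82

Check how each reaction changes W = 2·D + 2·E + B + 2·Y (weight of products minus weight of reactants):
R1: D -> Y: (2·1) − (2·1) = 2 − 2 = 0
R2: E -> Y: (2·1) − (2·1) = 2 − 2 = 0
R3: D -> 2 B: (1·2) − (2·1) = 2 − 2 = 0
Every reaction leaves W unchanged, so W is conserved and no simulation is needed: W(T) = W(0) = 2·27.64 + 2·8.65 + 44.80 + 2·5.22 = 127.82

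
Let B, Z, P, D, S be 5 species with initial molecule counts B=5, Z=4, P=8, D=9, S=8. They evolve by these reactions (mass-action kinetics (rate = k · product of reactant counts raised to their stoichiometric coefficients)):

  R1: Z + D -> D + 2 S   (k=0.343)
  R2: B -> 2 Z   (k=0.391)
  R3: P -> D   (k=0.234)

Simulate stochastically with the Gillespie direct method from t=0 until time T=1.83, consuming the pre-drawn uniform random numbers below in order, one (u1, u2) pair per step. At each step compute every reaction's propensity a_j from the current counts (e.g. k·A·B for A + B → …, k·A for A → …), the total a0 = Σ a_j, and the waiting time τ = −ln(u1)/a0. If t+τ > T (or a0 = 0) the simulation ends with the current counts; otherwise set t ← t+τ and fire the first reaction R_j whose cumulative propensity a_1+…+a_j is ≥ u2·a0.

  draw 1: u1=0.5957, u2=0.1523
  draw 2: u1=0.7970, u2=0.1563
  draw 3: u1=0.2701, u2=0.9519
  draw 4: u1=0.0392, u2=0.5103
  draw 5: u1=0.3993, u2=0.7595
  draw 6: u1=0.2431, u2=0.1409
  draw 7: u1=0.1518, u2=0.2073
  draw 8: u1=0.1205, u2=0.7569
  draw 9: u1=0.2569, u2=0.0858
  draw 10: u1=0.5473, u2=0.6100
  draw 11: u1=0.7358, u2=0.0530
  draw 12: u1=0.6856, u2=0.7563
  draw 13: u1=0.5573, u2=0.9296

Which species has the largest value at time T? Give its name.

Dominant species at T: S

t=0.000: B=5 Z=4 P=8 D=9 S=8
Draw 1: a1=12.348, a2=1.955, a3=1.872, a0=16.175; τ=−ln(0.5957)/16.175=0.032 → t=0.032; u2·a0=0.1523·16.175=2.463 ≤ a1=12.348 → R1 fires; B=5 Z=3 P=8 D=9 S=10
Draw 2: a1=9.261, a2=1.955, a3=1.872, a0=13.088; τ=−ln(0.7970)/13.088=0.017 → t=0.049; u2·a0=0.1563·13.088=2.046 ≤ a1=9.261 → R1 fires; B=5 Z=2 P=8 D=9 S=12
Draw 3: a1=6.174, a2=1.955, a3=1.872, a0=10.001; τ=−ln(0.2701)/10.001=0.131 → t=0.180; u2·a0=0.9519·10.001=9.520; a1+a2=8.129 < 9.520 ≤ a1+…+a3=10.001 → R3 fires; B=5 Z=2 P=7 D=10 S=12
Draw 4: a1=6.860, a2=1.955, a3=1.638, a0=10.453; τ=−ln(0.0392)/10.453=0.310 → t=0.490; u2·a0=0.5103·10.453=5.334 ≤ a1=6.860 → R1 fires; B=5 Z=1 P=7 D=10 S=14
Draw 5: a1=3.430, a2=1.955, a3=1.638, a0=7.023; τ=−ln(0.3993)/7.023=0.131 → t=0.621; u2·a0=0.7595·7.023=5.334; a1=3.430 < 5.334 ≤ a1+a2=5.385 → R2 fires; B=4 Z=3 P=7 D=10 S=14
Draw 6: a1=10.290, a2=1.564, a3=1.638, a0=13.492; τ=−ln(0.2431)/13.492=0.105 → t=0.726; u2·a0=0.1409·13.492=1.901 ≤ a1=10.290 → R1 fires; B=4 Z=2 P=7 D=10 S=16
Draw 7: a1=6.860, a2=1.564, a3=1.638, a0=10.062; τ=−ln(0.1518)/10.062=0.187 → t=0.913; u2·a0=0.2073·10.062=2.086 ≤ a1=6.860 → R1 fires; B=4 Z=1 P=7 D=10 S=18
Draw 8: a1=3.430, a2=1.564, a3=1.638, a0=6.632; τ=−ln(0.1205)/6.632=0.319 → t=1.232; u2·a0=0.7569·6.632=5.020; a1+a2=4.994 < 5.020 ≤ a1+…+a3=6.632 → R3 fires; B=4 Z=1 P=6 D=11 S=18
Draw 9: a1=3.773, a2=1.564, a3=1.404, a0=6.741; τ=−ln(0.2569)/6.741=0.202 → t=1.434; u2·a0=0.0858·6.741=0.578 ≤ a1=3.773 → R1 fires; B=4 Z=0 P=6 D=11 S=20
Draw 10: a1=0.000, a2=1.564, a3=1.404, a0=2.968; τ=−ln(0.5473)/2.968=0.203 → t=1.637; u2·a0=0.6100·2.968=1.810; a1+a2=1.564 < 1.810 ≤ a1+…+a3=2.968 → R3 fires; B=4 Z=0 P=5 D=12 S=20
Draw 11: a1=0.000, a2=1.564, a3=1.170, a0=2.734; τ=−ln(0.7358)/2.734=0.112 → t=1.749; u2·a0=0.0530·2.734=0.145; a1=0.000 < 0.145 ≤ a1+a2=1.564 → R2 fires; B=3 Z=2 P=5 D=12 S=20
Draw 12: a1=8.232, a2=1.173, a3=1.170, a0=10.575; τ=−ln(0.6856)/10.575=0.036 → t=1.785; u2·a0=0.7563·10.575=7.998 ≤ a1=8.232 → R1 fires; B=3 Z=1 P=5 D=12 S=22
Draw 13: a1=4.116, a2=1.173, a3=1.170, a0=6.459; τ=−ln(0.5573)/6.459=0.091 → t=1.875 > T=1.83: stop.
At T=1.83: B=3 Z=1 P=5 D=12 S=22; the largest is S.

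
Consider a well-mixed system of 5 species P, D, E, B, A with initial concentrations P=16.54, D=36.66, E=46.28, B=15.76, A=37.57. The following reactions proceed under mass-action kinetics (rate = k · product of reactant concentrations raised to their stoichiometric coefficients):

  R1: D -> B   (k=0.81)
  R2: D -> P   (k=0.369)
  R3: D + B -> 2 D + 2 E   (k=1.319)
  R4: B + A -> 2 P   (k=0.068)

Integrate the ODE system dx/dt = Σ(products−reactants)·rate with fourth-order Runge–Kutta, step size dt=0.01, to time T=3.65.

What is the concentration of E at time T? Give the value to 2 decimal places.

E at T = 222.03

RK4 with dt=0.01: 365 steps to T=3.65. Trajectory (selected grid times):
t=0.00: P=16.54 D=36.66 E=46.28 B=15.76 A=37.57
t=0.41: P=26.10 D=43.52 E=105.14 B=0.59 A=36.32
t=0.81: P=33.18 D=37.02 E=130.04 B=0.59 A=35.75
t=1.22: P=39.49 D=31.29 E=151.53 B=0.58 A=35.17
t=1.62: P=44.84 D=26.49 E=169.12 B=0.58 A=34.62
t=2.03: P=49.62 D=22.27 E=184.20 B=0.57 A=34.07
t=2.43: P=53.68 D=18.73 E=196.42 B=0.56 A=33.55
t=2.84: P=57.31 D=15.63 E=206.79 B=0.55 A=33.03
t=3.24: P=60.40 D=13.04 E=215.09 B=0.55 A=32.54
t=3.65: P=63.17 D=10.77 E=222.03 B=0.53 A=32.06
Read off E at T=3.65: 222.03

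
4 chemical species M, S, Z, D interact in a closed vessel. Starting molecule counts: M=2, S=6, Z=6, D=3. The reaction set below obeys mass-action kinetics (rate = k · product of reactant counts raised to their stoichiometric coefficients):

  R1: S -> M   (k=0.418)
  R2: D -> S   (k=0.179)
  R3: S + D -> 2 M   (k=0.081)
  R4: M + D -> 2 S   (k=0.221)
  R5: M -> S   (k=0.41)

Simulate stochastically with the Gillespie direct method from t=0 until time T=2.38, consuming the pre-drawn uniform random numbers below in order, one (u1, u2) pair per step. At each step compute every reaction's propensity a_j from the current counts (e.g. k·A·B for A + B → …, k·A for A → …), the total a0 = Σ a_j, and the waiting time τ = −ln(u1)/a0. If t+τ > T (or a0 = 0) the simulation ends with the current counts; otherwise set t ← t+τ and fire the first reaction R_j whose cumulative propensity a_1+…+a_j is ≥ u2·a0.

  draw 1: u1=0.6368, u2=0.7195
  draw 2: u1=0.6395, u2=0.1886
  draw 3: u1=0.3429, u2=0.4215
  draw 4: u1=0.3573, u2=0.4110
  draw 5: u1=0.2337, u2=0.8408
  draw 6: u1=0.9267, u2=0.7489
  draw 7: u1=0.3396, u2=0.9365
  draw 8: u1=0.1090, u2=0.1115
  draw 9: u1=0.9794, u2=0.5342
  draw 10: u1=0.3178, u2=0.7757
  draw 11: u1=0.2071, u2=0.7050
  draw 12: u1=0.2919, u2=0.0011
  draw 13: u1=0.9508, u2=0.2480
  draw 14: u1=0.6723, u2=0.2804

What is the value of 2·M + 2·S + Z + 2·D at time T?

Value at T = 28

Check how each reaction changes W = 2·M + 2·S + Z + 2·D (weight of products minus weight of reactants):
R1: S -> M: (2·1) − (2·1) = 2 − 2 = 0
R2: D -> S: (2·1) − (2·1) = 2 − 2 = 0
R3: S + D -> 2 M: (2·2) − (2·1 + 2·1) = 4 − 4 = 0
R4: M + D -> 2 S: (2·2) − (2·1 + 2·1) = 4 − 4 = 0
R5: M -> S: (2·1) − (2·1) = 2 − 2 = 0
Every reaction leaves W unchanged, so W is conserved and no simulation is needed: W(T) = W(0) = 2·2 + 2·6 + 6 + 2·3 = 28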